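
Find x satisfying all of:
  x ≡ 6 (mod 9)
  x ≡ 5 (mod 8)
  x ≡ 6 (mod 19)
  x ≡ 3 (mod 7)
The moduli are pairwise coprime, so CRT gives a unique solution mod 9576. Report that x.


Product of moduli M = 9 · 8 · 19 · 7 = 9576.
Merge one congruence at a time:
  Start: x ≡ 6 (mod 9).
  Combine with x ≡ 5 (mod 8); new modulus lcm = 72.
    Write x = 6 + 9·t and substitute into x ≡ 5 (mod 8): 9·t ≡ 5 − 6 = -1 (mod 8).
    Reduce coefficients mod 8: 1·t ≡ 7 (mod 8).
    So t ≡ 7 (mod 8).
    Then x = 6 + 9·7 = 69, valid modulo lcm(9, 8) = 72: x ≡ 69 (mod 72).
  Combine with x ≡ 6 (mod 19); new modulus lcm = 1368.
    Write x = 69 + 72·t and substitute into x ≡ 6 (mod 19): 72·t ≡ 6 − 69 = -63 (mod 19).
    Reduce coefficients mod 19: 15·t ≡ 13 (mod 19).
    The inverse of 15 mod 19 is 14 (since 15·14 = 210 = 11·19 + 1), so t ≡ 14·13 = 182 ≡ 11 (mod 19).
    Then x = 69 + 72·11 = 861, valid modulo lcm(72, 19) = 1368: x ≡ 861 (mod 1368).
  Combine with x ≡ 3 (mod 7); new modulus lcm = 9576.
    Write x = 861 + 1368·t and substitute into x ≡ 3 (mod 7): 1368·t ≡ 3 − 861 = -858 (mod 7).
    Reduce coefficients mod 7: 3·t ≡ 3 (mod 7).
    The inverse of 3 mod 7 is 5 (since 3·5 = 15 = 2·7 + 1), so t ≡ 5·3 = 15 ≡ 1 (mod 7).
    Then x = 861 + 1368·1 = 2229, valid modulo lcm(1368, 7) = 9576: x ≡ 2229 (mod 9576).
Verify against each original: 2229 mod 9 = 6, 2229 mod 8 = 5, 2229 mod 19 = 6, 2229 mod 7 = 3.

x ≡ 2229 (mod 9576).


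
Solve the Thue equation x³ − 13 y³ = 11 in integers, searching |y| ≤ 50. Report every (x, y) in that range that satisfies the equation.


The equation is x³ - 13y³ = 11. For fixed y, x³ = 13·y³ + 11, so a solution requires the RHS to be a perfect cube.
Strategy: iterate y from -50 to 50, compute RHS = 13·y³ + 11, and check whether it is a (positive or negative) perfect cube.
Check small values of y:
  y = 0: RHS = 11 is not a perfect cube.
  y = 1: RHS = 24 is not a perfect cube.
  y = -1: RHS = -2 is not a perfect cube.
  y = 2: RHS = 115 is not a perfect cube.
  y = -2: RHS = -93 is not a perfect cube.
  y = 3: RHS = 362 is not a perfect cube.
  y = -3: RHS = -340 is not a perfect cube.
Continuing the search up to |y| = 50 finds no solutions either.
No (x, y) in the scanned range satisfies the equation.

No integer solutions with |y| ≤ 50.


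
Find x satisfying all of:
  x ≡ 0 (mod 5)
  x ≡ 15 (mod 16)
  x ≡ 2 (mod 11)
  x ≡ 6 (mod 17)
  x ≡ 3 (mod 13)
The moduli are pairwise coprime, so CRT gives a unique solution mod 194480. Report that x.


Product of moduli M = 5 · 16 · 11 · 17 · 13 = 194480.
Merge one congruence at a time:
  Start: x ≡ 0 (mod 5).
  Combine with x ≡ 15 (mod 16); new modulus lcm = 80.
    Write x = 0 + 5·t and substitute into x ≡ 15 (mod 16): 5·t ≡ 15 − 0 = 15 (mod 16).
    The inverse of 5 mod 16 is 13 (since 5·13 = 65 = 4·16 + 1), so t ≡ 13·15 = 195 ≡ 3 (mod 16).
    Then x = 0 + 5·3 = 15, valid modulo lcm(5, 16) = 80: x ≡ 15 (mod 80).
  Combine with x ≡ 2 (mod 11); new modulus lcm = 880.
    Write x = 15 + 80·t and substitute into x ≡ 2 (mod 11): 80·t ≡ 2 − 15 = -13 (mod 11).
    Reduce coefficients mod 11: 3·t ≡ 9 (mod 11).
    The inverse of 3 mod 11 is 4 (since 3·4 = 12 = 1·11 + 1), so t ≡ 4·9 = 36 ≡ 3 (mod 11).
    Then x = 15 + 80·3 = 255, valid modulo lcm(80, 11) = 880: x ≡ 255 (mod 880).
  Combine with x ≡ 6 (mod 17); new modulus lcm = 14960.
    Write x = 255 + 880·t and substitute into x ≡ 6 (mod 17): 880·t ≡ 6 − 255 = -249 (mod 17).
    Reduce coefficients mod 17: 13·t ≡ 6 (mod 17).
    The inverse of 13 mod 17 is 4 (since 13·4 = 52 = 3·17 + 1), so t ≡ 4·6 = 24 ≡ 7 (mod 17).
    Then x = 255 + 880·7 = 6415, valid modulo lcm(880, 17) = 14960: x ≡ 6415 (mod 14960).
  Combine with x ≡ 3 (mod 13); new modulus lcm = 194480.
    Write x = 6415 + 14960·t and substitute into x ≡ 3 (mod 13): 14960·t ≡ 3 − 6415 = -6412 (mod 13).
    Reduce coefficients mod 13: 10·t ≡ 10 (mod 13).
    The inverse of 10 mod 13 is 4 (since 10·4 = 40 = 3·13 + 1), so t ≡ 4·10 = 40 ≡ 1 (mod 13).
    Then x = 6415 + 14960·1 = 21375, valid modulo lcm(14960, 13) = 194480: x ≡ 21375 (mod 194480).
Verify against each original: 21375 mod 5 = 0, 21375 mod 16 = 15, 21375 mod 11 = 2, 21375 mod 17 = 6, 21375 mod 13 = 3.

x ≡ 21375 (mod 194480).


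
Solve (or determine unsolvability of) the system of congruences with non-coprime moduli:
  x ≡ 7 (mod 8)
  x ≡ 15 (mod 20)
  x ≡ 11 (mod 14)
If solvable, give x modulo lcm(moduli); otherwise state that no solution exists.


Moduli 8, 20, 14 are not pairwise coprime, so CRT works modulo lcm(m_i) when all pairwise compatibility conditions hold.
Pairwise compatibility: gcd(m_i, m_j) must divide a_i - a_j for every pair.
Merge one congruence at a time:
  Start: x ≡ 7 (mod 8).
  Combine with x ≡ 15 (mod 20): gcd(8, 20) = 4; 15 - 7 = 8, which IS divisible by 4, so compatible.
    Write x = 7 + 8·t and substitute into x ≡ 15 (mod 20): 8·t ≡ 15 − 7 = 8 (mod 20).
    Divide the congruence (and modulus) by g = 4: 2·t ≡ 2 (mod 5).
    The inverse of 2 mod 5 is 3 (since 2·3 = 6 = 1·5 + 1), so t ≡ 3·2 = 6 ≡ 1 (mod 5).
    Then x = 7 + 8·1 = 15, valid modulo lcm(8, 20) = 40: x ≡ 15 (mod 40).
  Combine with x ≡ 11 (mod 14): gcd(40, 14) = 2; 11 - 15 = -4, which IS divisible by 2, so compatible.
    Write x = 15 + 40·t and substitute into x ≡ 11 (mod 14): 40·t ≡ 11 − 15 = -4 (mod 14).
    Divide the congruence (and modulus) by g = 2: 20·t ≡ -2 (mod 7).
    Reduce coefficients mod 7: 6·t ≡ 5 (mod 7).
    The inverse of 6 mod 7 is 6 (since 6·6 = 36 = 5·7 + 1), so t ≡ 6·5 = 30 ≡ 2 (mod 7).
    Then x = 15 + 40·2 = 95, valid modulo lcm(40, 14) = 280: x ≡ 95 (mod 280).
Verify: 95 mod 8 = 7, 95 mod 20 = 15, 95 mod 14 = 11.

x ≡ 95 (mod 280).


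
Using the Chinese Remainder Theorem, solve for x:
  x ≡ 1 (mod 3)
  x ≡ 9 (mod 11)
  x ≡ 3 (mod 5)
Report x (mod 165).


Moduli 3, 11, 5 are pairwise coprime; by CRT there is a unique solution modulo M = 3 · 11 · 5 = 165.
Solve pairwise, accumulating the modulus:
  Start with x ≡ 1 (mod 3).
  Combine with x ≡ 9 (mod 11): since gcd(3, 11) = 1, we get a unique residue mod 33.
    Write x = 1 + 3·t and substitute into x ≡ 9 (mod 11): 3·t ≡ 9 − 1 = 8 (mod 11).
    The inverse of 3 mod 11 is 4 (since 3·4 = 12 = 1·11 + 1), so t ≡ 4·8 = 32 ≡ 10 (mod 11).
    Then x = 1 + 3·10 = 31, valid modulo lcm(3, 11) = 33: x ≡ 31 (mod 33).
  Combine with x ≡ 3 (mod 5): since gcd(33, 5) = 1, we get a unique residue mod 165.
    Write x = 31 + 33·t and substitute into x ≡ 3 (mod 5): 33·t ≡ 3 − 31 = -28 (mod 5).
    Reduce coefficients mod 5: 3·t ≡ 2 (mod 5).
    The inverse of 3 mod 5 is 2 (since 3·2 = 6 = 1·5 + 1), so t ≡ 2·2 = 4 ≡ 4 (mod 5).
    Then x = 31 + 33·4 = 163, valid modulo lcm(33, 5) = 165: x ≡ 163 (mod 165).
Verify: 163 mod 3 = 1 ✓, 163 mod 11 = 9 ✓, 163 mod 5 = 3 ✓.

x ≡ 163 (mod 165).


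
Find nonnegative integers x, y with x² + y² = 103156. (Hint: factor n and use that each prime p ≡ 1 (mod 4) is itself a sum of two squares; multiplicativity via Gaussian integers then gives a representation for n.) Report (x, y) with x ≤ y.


Step 1: Factor n = 103156 = 2^2 · 17 · 37 · 41.
Step 2: Check the mod-4 condition on each prime factor: 2 = 2 (special); 17 ≡ 1 (mod 4), exponent 1; 37 ≡ 1 (mod 4), exponent 1; 41 ≡ 1 (mod 4), exponent 1.
All primes ≡ 3 (mod 4) appear to even exponent (or don't appear), so by the two-squares theorem n IS expressible as a sum of two squares.
Step 3: Build a representation. Group n = k² · m with k = 2 and m = 17 · 37 · 41 = 25789 (a product of primes ≡ 1 (mod 4)); a representation of m scales to one of n via (k·x)² + (k·y)² = k²(x² + y²). Each prime p ≡ 1 (mod 4) is itself a sum of two squares; find a² by testing p − a² for a perfect square:
  17: 17 − 1² = 16 = 4² ⇒ 17 = 1² + 4².
  37: 37 − 1² = 36 = 6² ⇒ 37 = 1² + 6².
  41: 41 − 1² = 40, 41 − 2² = 37, 41 − 3² = 32, 41 − 4² = 25 = 5² ⇒ 41 = 4² + 5².
  Combine using the Brahmagupta–Fibonacci identity (a² + b²)(c² + d²) = (ac − bd)² + (ad + bc)² = (ac + bd)² + (ad − bc)²:
  17 · 37 = 629: from (1² + 4²)(1² + 6²), take (1·1 − 4·6, 1·6 + 4·1) = (1 − 24, 6 + 4) = (-23, 10); dropping signs (only squares matter) gives (23, 10); check 23² + 10² = 529 + 100 = 629 ✓.
  629 · 41 = 25789: from (23² + 10²)(4² + 5²), take (23·4 − 10·5, 23·5 + 10·4) = (92 − 50, 115 + 40) = (42, 155); check 42² + 155² = 1764 + 24025 = 25789 ✓.
  Scale by k = 2: (2·42, 2·155) = (84, 310).
Step 4: Order so x ≤ y and verify: 84² + 310² = 7056 + 96100 = 103156 = n. ✓

n = 103156 = 84² + 310² (one valid representation with x ≤ y).


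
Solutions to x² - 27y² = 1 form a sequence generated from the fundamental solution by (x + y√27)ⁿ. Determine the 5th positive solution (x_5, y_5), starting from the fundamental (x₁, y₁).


Step 1: Find the fundamental solution (x₁, y₁) of x² - 27y² = 1.
  Expand √27 as a continued fraction. a₀ = ⌊√27⌋ = 5; iterate m_{k+1} = d_k·a_k − m_k, d_{k+1} = (27 − m_{k+1}²)/d_k, a_{k+1} = ⌊(a₀ + m_{k+1})/d_{k+1}⌋ (starting m₀ = 0, d₀ = 1), with convergents p_k = a_k·p_{k-1} + p_{k-2}, q_k = a_k·q_{k-1} + q_{k-2} (p₋₁ = 1, q₋₁ = 0):
  k = 0: a₀ = 5; p₀/q₀ = 5/1; p₀² − 27·q₀² = 25 − 27 = -2.
  k = 1: m = 5, d = 2, a = ⌊(5 + 5)/2⌋ = 5; p/q = (5·5 + 1)/(5·1 + 0) = 26/5; p² − 27·q² = 676 − 675 = 1.
  The first convergent with p² − 27·q² = 1 gives the fundamental solution (x₁, y₁) = (26, 5).
Step 2: Apply the recurrence (x_{n+1}, y_{n+1}) = (x₁x_n + 27y₁y_n, x₁y_n + y₁x_n) repeatedly.
  From (x_1, y_1) = (26, 5): x_2 = 26·26 + 27·5·5 = 1351; y_2 = 26·5 + 5·26 = 260.
  From (x_2, y_2) = (1351, 260): x_3 = 26·1351 + 27·5·260 = 70226; y_3 = 26·260 + 5·1351 = 13515.
  From (x_3, y_3) = (70226, 13515): x_4 = 26·70226 + 27·5·13515 = 3650401; y_4 = 26·13515 + 5·70226 = 702520.
  From (x_4, y_4) = (3650401, 702520): x_5 = 26·3650401 + 27·5·702520 = 189750626; y_5 = 26·702520 + 5·3650401 = 36517525.
Step 3: Verify x_5² - 27·y_5² = 36005300067391876 - 36005300067391875 = 1 (should be 1). ✓

(x_1, y_1) = (26, 5); (x_5, y_5) = (189750626, 36517525).


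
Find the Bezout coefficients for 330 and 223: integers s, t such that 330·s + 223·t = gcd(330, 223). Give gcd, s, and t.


Euclidean algorithm on (330, 223) — divide until remainder is 0:
  330 = 1 · 223 + 107
  223 = 2 · 107 + 9
  107 = 11 · 9 + 8
  9 = 1 · 8 + 1
  8 = 8 · 1 + 0
gcd(330, 223) = 1.
Track Bezout coefficients alongside the remainders: start with r₀ = 330 = a·1 + b·0 (s = 1, t = 0) and r₁ = 223 = a·0 + b·1 (s = 0, t = 1); each new remainder r_{k+1} = r_{k-1} − q_k·r_k inherits s_{k+1} = s_{k-1} − q_k·s_k, t_{k+1} = t_{k-1} − q_k·t_k, so r_k = a·s_k + b·t_k at every step:
  q = 1: r = 107, s = 1 − 1·0 = 1, t = 0 − 1·1 = -1  (check: 330·1 + 223·(-1) = 107)
  q = 2: r = 9, s = 0 − 2·1 = -2, t = 1 − 2·(-1) = 3  (check: 330·(-2) + 223·3 = 9)
  q = 11: r = 8, s = 1 − 11·(-2) = 23, t = -1 − 11·3 = -34  (check: 330·23 + 223·(-34) = 8)
  q = 1: r = 1, s = -2 − 1·23 = -25, t = 3 − 1·(-34) = 37  (check: 330·(-25) + 223·37 = 1)
The row with r = 1 (the gcd) gives the Bezout coefficients s = -25, t = 37.
Result: 330 · (-25) + 223 · (37) = 1.

gcd(330, 223) = 1; s = -25, t = 37 (check: 330·(-25) + 223·37 = 1).


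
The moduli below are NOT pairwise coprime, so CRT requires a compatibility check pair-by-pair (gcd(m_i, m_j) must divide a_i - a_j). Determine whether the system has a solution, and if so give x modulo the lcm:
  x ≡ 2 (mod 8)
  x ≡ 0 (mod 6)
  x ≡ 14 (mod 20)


Moduli 8, 6, 20 are not pairwise coprime, so CRT works modulo lcm(m_i) when all pairwise compatibility conditions hold.
Pairwise compatibility: gcd(m_i, m_j) must divide a_i - a_j for every pair.
Merge one congruence at a time:
  Start: x ≡ 2 (mod 8).
  Combine with x ≡ 0 (mod 6): gcd(8, 6) = 2; 0 - 2 = -2, which IS divisible by 2, so compatible.
    Write x = 2 + 8·t and substitute into x ≡ 0 (mod 6): 8·t ≡ 0 − 2 = -2 (mod 6).
    Divide the congruence (and modulus) by g = 2: 4·t ≡ -1 (mod 3).
    Reduce coefficients mod 3: 1·t ≡ 2 (mod 3).
    So t ≡ 2 (mod 3).
    Then x = 2 + 8·2 = 18, valid modulo lcm(8, 6) = 24: x ≡ 18 (mod 24).
  Combine with x ≡ 14 (mod 20): gcd(24, 20) = 4; 14 - 18 = -4, which IS divisible by 4, so compatible.
    Write x = 18 + 24·t and substitute into x ≡ 14 (mod 20): 24·t ≡ 14 − 18 = -4 (mod 20).
    Divide the congruence (and modulus) by g = 4: 6·t ≡ -1 (mod 5).
    Reduce coefficients mod 5: 1·t ≡ 4 (mod 5).
    So t ≡ 4 (mod 5).
    Then x = 18 + 24·4 = 114, valid modulo lcm(24, 20) = 120: x ≡ 114 (mod 120).
Verify: 114 mod 8 = 2, 114 mod 6 = 0, 114 mod 20 = 14.

x ≡ 114 (mod 120).


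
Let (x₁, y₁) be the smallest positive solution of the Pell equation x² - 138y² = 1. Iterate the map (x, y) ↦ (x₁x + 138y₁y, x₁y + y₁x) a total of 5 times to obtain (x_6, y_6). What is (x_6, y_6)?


Step 1: Find the fundamental solution (x₁, y₁) of x² - 138y² = 1.
  Expand √138 as a continued fraction. a₀ = ⌊√138⌋ = 11; iterate m_{k+1} = d_k·a_k − m_k, d_{k+1} = (138 − m_{k+1}²)/d_k, a_{k+1} = ⌊(a₀ + m_{k+1})/d_{k+1}⌋ (starting m₀ = 0, d₀ = 1), with convergents p_k = a_k·p_{k-1} + p_{k-2}, q_k = a_k·q_{k-1} + q_{k-2} (p₋₁ = 1, q₋₁ = 0):
  k = 0: a₀ = 11; p₀/q₀ = 11/1; p₀² − 138·q₀² = 121 − 138 = -17.
  k = 1: m = 11, d = 17, a = ⌊(11 + 11)/17⌋ = 1; p/q = (1·11 + 1)/(1·1 + 0) = 12/1; p² − 138·q² = 144 − 138 = 6.
  k = 2: m = 6, d = 6, a = ⌊(11 + 6)/6⌋ = 2; p/q = (2·12 + 11)/(2·1 + 1) = 35/3; p² − 138·q² = 1225 − 1242 = -17.
  k = 3: m = 6, d = 17, a = ⌊(11 + 6)/17⌋ = 1; p/q = (1·35 + 12)/(1·3 + 1) = 47/4; p² − 138·q² = 2209 − 2208 = 1.
  The first convergent with p² − 138·q² = 1 gives the fundamental solution (x₁, y₁) = (47, 4).
Step 2: Apply the recurrence (x_{n+1}, y_{n+1}) = (x₁x_n + 138y₁y_n, x₁y_n + y₁x_n) repeatedly.
  From (x_1, y_1) = (47, 4): x_2 = 47·47 + 138·4·4 = 4417; y_2 = 47·4 + 4·47 = 376.
  From (x_2, y_2) = (4417, 376): x_3 = 47·4417 + 138·4·376 = 415151; y_3 = 47·376 + 4·4417 = 35340.
  From (x_3, y_3) = (415151, 35340): x_4 = 47·415151 + 138·4·35340 = 39019777; y_4 = 47·35340 + 4·415151 = 3321584.
  From (x_4, y_4) = (39019777, 3321584): x_5 = 47·39019777 + 138·4·3321584 = 3667443887; y_5 = 47·3321584 + 4·39019777 = 312193556.
  From (x_5, y_5) = (3667443887, 312193556): x_6 = 47·3667443887 + 138·4·312193556 = 344700705601; y_6 = 47·312193556 + 4·3667443887 = 29342872680.
Step 3: Verify x_6² - 138·y_6² = 118818576441827272771201 - 118818576441827272771200 = 1 (should be 1). ✓

(x_1, y_1) = (47, 4); (x_6, y_6) = (344700705601, 29342872680).


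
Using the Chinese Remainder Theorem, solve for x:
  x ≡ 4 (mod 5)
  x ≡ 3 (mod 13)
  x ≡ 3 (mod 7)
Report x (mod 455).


Moduli 5, 13, 7 are pairwise coprime; by CRT there is a unique solution modulo M = 5 · 13 · 7 = 455.
Solve pairwise, accumulating the modulus:
  Start with x ≡ 4 (mod 5).
  Combine with x ≡ 3 (mod 13): since gcd(5, 13) = 1, we get a unique residue mod 65.
    Write x = 4 + 5·t and substitute into x ≡ 3 (mod 13): 5·t ≡ 3 − 4 = -1 (mod 13).
    Reduce coefficients mod 13: 5·t ≡ 12 (mod 13).
    The inverse of 5 mod 13 is 8 (since 5·8 = 40 = 3·13 + 1), so t ≡ 8·12 = 96 ≡ 5 (mod 13).
    Then x = 4 + 5·5 = 29, valid modulo lcm(5, 13) = 65: x ≡ 29 (mod 65).
  Combine with x ≡ 3 (mod 7): since gcd(65, 7) = 1, we get a unique residue mod 455.
    Write x = 29 + 65·t and substitute into x ≡ 3 (mod 7): 65·t ≡ 3 − 29 = -26 (mod 7).
    Reduce coefficients mod 7: 2·t ≡ 2 (mod 7).
    The inverse of 2 mod 7 is 4 (since 2·4 = 8 = 1·7 + 1), so t ≡ 4·2 = 8 ≡ 1 (mod 7).
    Then x = 29 + 65·1 = 94, valid modulo lcm(65, 7) = 455: x ≡ 94 (mod 455).
Verify: 94 mod 5 = 4 ✓, 94 mod 13 = 3 ✓, 94 mod 7 = 3 ✓.

x ≡ 94 (mod 455).


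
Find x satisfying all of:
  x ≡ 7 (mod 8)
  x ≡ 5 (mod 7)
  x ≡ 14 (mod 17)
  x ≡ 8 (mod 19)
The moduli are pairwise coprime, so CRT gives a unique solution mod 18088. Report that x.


Product of moduli M = 8 · 7 · 17 · 19 = 18088.
Merge one congruence at a time:
  Start: x ≡ 7 (mod 8).
  Combine with x ≡ 5 (mod 7); new modulus lcm = 56.
    Write x = 7 + 8·t and substitute into x ≡ 5 (mod 7): 8·t ≡ 5 − 7 = -2 (mod 7).
    Reduce coefficients mod 7: 1·t ≡ 5 (mod 7).
    So t ≡ 5 (mod 7).
    Then x = 7 + 8·5 = 47, valid modulo lcm(8, 7) = 56: x ≡ 47 (mod 56).
  Combine with x ≡ 14 (mod 17); new modulus lcm = 952.
    Write x = 47 + 56·t and substitute into x ≡ 14 (mod 17): 56·t ≡ 14 − 47 = -33 (mod 17).
    Reduce coefficients mod 17: 5·t ≡ 1 (mod 17).
    The inverse of 5 mod 17 is 7 (since 5·7 = 35 = 2·17 + 1), so t ≡ 7·1 = 7 ≡ 7 (mod 17).
    Then x = 47 + 56·7 = 439, valid modulo lcm(56, 17) = 952: x ≡ 439 (mod 952).
  Combine with x ≡ 8 (mod 19); new modulus lcm = 18088.
    Write x = 439 + 952·t and substitute into x ≡ 8 (mod 19): 952·t ≡ 8 − 439 = -431 (mod 19).
    Reduce coefficients mod 19: 2·t ≡ 6 (mod 19).
    The inverse of 2 mod 19 is 10 (since 2·10 = 20 = 1·19 + 1), so t ≡ 10·6 = 60 ≡ 3 (mod 19).
    Then x = 439 + 952·3 = 3295, valid modulo lcm(952, 19) = 18088: x ≡ 3295 (mod 18088).
Verify against each original: 3295 mod 8 = 7, 3295 mod 7 = 5, 3295 mod 17 = 14, 3295 mod 19 = 8.

x ≡ 3295 (mod 18088).


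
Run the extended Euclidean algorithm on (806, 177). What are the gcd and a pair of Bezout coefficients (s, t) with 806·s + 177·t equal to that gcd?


Euclidean algorithm on (806, 177) — divide until remainder is 0:
  806 = 4 · 177 + 98
  177 = 1 · 98 + 79
  98 = 1 · 79 + 19
  79 = 4 · 19 + 3
  19 = 6 · 3 + 1
  3 = 3 · 1 + 0
gcd(806, 177) = 1.
Track Bezout coefficients alongside the remainders: start with r₀ = 806 = a·1 + b·0 (s = 1, t = 0) and r₁ = 177 = a·0 + b·1 (s = 0, t = 1); each new remainder r_{k+1} = r_{k-1} − q_k·r_k inherits s_{k+1} = s_{k-1} − q_k·s_k, t_{k+1} = t_{k-1} − q_k·t_k, so r_k = a·s_k + b·t_k at every step:
  q = 4: r = 98, s = 1 − 4·0 = 1, t = 0 − 4·1 = -4  (check: 806·1 + 177·(-4) = 98)
  q = 1: r = 79, s = 0 − 1·1 = -1, t = 1 − 1·(-4) = 5  (check: 806·(-1) + 177·5 = 79)
  q = 1: r = 19, s = 1 − 1·(-1) = 2, t = -4 − 1·5 = -9  (check: 806·2 + 177·(-9) = 19)
  q = 4: r = 3, s = -1 − 4·2 = -9, t = 5 − 4·(-9) = 41  (check: 806·(-9) + 177·41 = 3)
  q = 6: r = 1, s = 2 − 6·(-9) = 56, t = -9 − 6·41 = -255  (check: 806·56 + 177·(-255) = 1)
The row with r = 1 (the gcd) gives the Bezout coefficients s = 56, t = -255.
Result: 806 · (56) + 177 · (-255) = 1.

gcd(806, 177) = 1; s = 56, t = -255 (check: 806·56 + 177·(-255) = 1).


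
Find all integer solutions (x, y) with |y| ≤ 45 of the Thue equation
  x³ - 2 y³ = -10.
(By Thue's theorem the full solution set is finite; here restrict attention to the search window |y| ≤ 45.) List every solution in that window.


The equation is x³ - 2y³ = -10. For fixed y, x³ = 2·y³ − 10, so a solution requires the RHS to be a perfect cube.
Strategy: iterate y from -45 to 45, compute RHS = 2·y³ − 10, and check whether it is a (positive or negative) perfect cube.
Check small values of y:
  y = 0: RHS = -10 is not a perfect cube.
  y = 1: RHS = -8 = (-2)³ ⇒ x = -2 works.
  y = -1: RHS = -12 is not a perfect cube.
  y = 2: RHS = 6 is not a perfect cube.
  y = -2: RHS = -26 is not a perfect cube.
  y = 3: RHS = 44 is not a perfect cube.
  y = -3: RHS = -64 = (-4)³ ⇒ x = -4 works.
Continuing the search up to |y| = 45 finds no further solutions beyond those listed.
Collected solutions: (-2, 1), (-4, -3).

Solutions (with |y| ≤ 45): (-2, 1), (-4, -3).


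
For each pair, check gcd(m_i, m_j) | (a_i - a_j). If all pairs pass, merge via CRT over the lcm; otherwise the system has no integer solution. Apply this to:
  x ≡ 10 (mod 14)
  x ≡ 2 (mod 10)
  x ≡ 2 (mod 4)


Moduli 14, 10, 4 are not pairwise coprime, so CRT works modulo lcm(m_i) when all pairwise compatibility conditions hold.
Pairwise compatibility: gcd(m_i, m_j) must divide a_i - a_j for every pair.
Merge one congruence at a time:
  Start: x ≡ 10 (mod 14).
  Combine with x ≡ 2 (mod 10): gcd(14, 10) = 2; 2 - 10 = -8, which IS divisible by 2, so compatible.
    Write x = 10 + 14·t and substitute into x ≡ 2 (mod 10): 14·t ≡ 2 − 10 = -8 (mod 10).
    Divide the congruence (and modulus) by g = 2: 7·t ≡ -4 (mod 5).
    Reduce coefficients mod 5: 2·t ≡ 1 (mod 5).
    The inverse of 2 mod 5 is 3 (since 2·3 = 6 = 1·5 + 1), so t ≡ 3·1 = 3 ≡ 3 (mod 5).
    Then x = 10 + 14·3 = 52, valid modulo lcm(14, 10) = 70: x ≡ 52 (mod 70).
  Combine with x ≡ 2 (mod 4): gcd(70, 4) = 2; 2 - 52 = -50, which IS divisible by 2, so compatible.
    Write x = 52 + 70·t and substitute into x ≡ 2 (mod 4): 70·t ≡ 2 − 52 = -50 (mod 4).
    Divide the congruence (and modulus) by g = 2: 35·t ≡ -25 (mod 2).
    Reduce coefficients mod 2: 1·t ≡ 1 (mod 2).
    So t ≡ 1 (mod 2).
    Then x = 52 + 70·1 = 122, valid modulo lcm(70, 4) = 140: x ≡ 122 (mod 140).
Verify: 122 mod 14 = 10, 122 mod 10 = 2, 122 mod 4 = 2.

x ≡ 122 (mod 140).


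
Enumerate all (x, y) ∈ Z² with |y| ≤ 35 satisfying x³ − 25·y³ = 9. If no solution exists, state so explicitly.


The equation is x³ - 25y³ = 9. For fixed y, x³ = 25·y³ + 9, so a solution requires the RHS to be a perfect cube.
Strategy: iterate y from -35 to 35, compute RHS = 25·y³ + 9, and check whether it is a (positive or negative) perfect cube.
Check small values of y:
  y = 0: RHS = 9 is not a perfect cube.
  y = 1: RHS = 34 is not a perfect cube.
  y = -1: RHS = -16 is not a perfect cube.
  y = 2: RHS = 209 is not a perfect cube.
  y = -2: RHS = -191 is not a perfect cube.
  y = 3: RHS = 684 is not a perfect cube.
  y = -3: RHS = -666 is not a perfect cube.
Continuing the search up to |y| = 35 finds no solutions either.
No (x, y) in the scanned range satisfies the equation.

No integer solutions with |y| ≤ 35.


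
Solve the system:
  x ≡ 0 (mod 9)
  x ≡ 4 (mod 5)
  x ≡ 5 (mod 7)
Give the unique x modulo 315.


Moduli 9, 5, 7 are pairwise coprime; by CRT there is a unique solution modulo M = 9 · 5 · 7 = 315.
Solve pairwise, accumulating the modulus:
  Start with x ≡ 0 (mod 9).
  Combine with x ≡ 4 (mod 5): since gcd(9, 5) = 1, we get a unique residue mod 45.
    Write x = 0 + 9·t and substitute into x ≡ 4 (mod 5): 9·t ≡ 4 − 0 = 4 (mod 5).
    Reduce coefficients mod 5: 4·t ≡ 4 (mod 5).
    The inverse of 4 mod 5 is 4 (since 4·4 = 16 = 3·5 + 1), so t ≡ 4·4 = 16 ≡ 1 (mod 5).
    Then x = 0 + 9·1 = 9, valid modulo lcm(9, 5) = 45: x ≡ 9 (mod 45).
  Combine with x ≡ 5 (mod 7): since gcd(45, 7) = 1, we get a unique residue mod 315.
    Write x = 9 + 45·t and substitute into x ≡ 5 (mod 7): 45·t ≡ 5 − 9 = -4 (mod 7).
    Reduce coefficients mod 7: 3·t ≡ 3 (mod 7).
    The inverse of 3 mod 7 is 5 (since 3·5 = 15 = 2·7 + 1), so t ≡ 5·3 = 15 ≡ 1 (mod 7).
    Then x = 9 + 45·1 = 54, valid modulo lcm(45, 7) = 315: x ≡ 54 (mod 315).
Verify: 54 mod 9 = 0 ✓, 54 mod 5 = 4 ✓, 54 mod 7 = 5 ✓.

x ≡ 54 (mod 315).


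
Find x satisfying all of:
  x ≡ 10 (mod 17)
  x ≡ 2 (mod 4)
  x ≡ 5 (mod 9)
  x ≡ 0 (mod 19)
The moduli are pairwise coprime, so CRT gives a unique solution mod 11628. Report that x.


Product of moduli M = 17 · 4 · 9 · 19 = 11628.
Merge one congruence at a time:
  Start: x ≡ 10 (mod 17).
  Combine with x ≡ 2 (mod 4); new modulus lcm = 68.
    Write x = 10 + 17·t and substitute into x ≡ 2 (mod 4): 17·t ≡ 2 − 10 = -8 (mod 4).
    Reduce coefficients mod 4: 1·t ≡ 0 (mod 4).
    So t ≡ 0 (mod 4).
    Then x = 10 + 17·0 = 10, valid modulo lcm(17, 4) = 68: x ≡ 10 (mod 68).
  Combine with x ≡ 5 (mod 9); new modulus lcm = 612.
    Write x = 10 + 68·t and substitute into x ≡ 5 (mod 9): 68·t ≡ 5 − 10 = -5 (mod 9).
    Reduce coefficients mod 9: 5·t ≡ 4 (mod 9).
    The inverse of 5 mod 9 is 2 (since 5·2 = 10 = 1·9 + 1), so t ≡ 2·4 = 8 ≡ 8 (mod 9).
    Then x = 10 + 68·8 = 554, valid modulo lcm(68, 9) = 612: x ≡ 554 (mod 612).
  Combine with x ≡ 0 (mod 19); new modulus lcm = 11628.
    Write x = 554 + 612·t and substitute into x ≡ 0 (mod 19): 612·t ≡ 0 − 554 = -554 (mod 19).
    Reduce coefficients mod 19: 4·t ≡ 16 (mod 19).
    The inverse of 4 mod 19 is 5 (since 4·5 = 20 = 1·19 + 1), so t ≡ 5·16 = 80 ≡ 4 (mod 19).
    Then x = 554 + 612·4 = 3002, valid modulo lcm(612, 19) = 11628: x ≡ 3002 (mod 11628).
Verify against each original: 3002 mod 17 = 10, 3002 mod 4 = 2, 3002 mod 9 = 5, 3002 mod 19 = 0.

x ≡ 3002 (mod 11628).


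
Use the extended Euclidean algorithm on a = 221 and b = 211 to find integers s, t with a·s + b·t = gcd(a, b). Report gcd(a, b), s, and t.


Euclidean algorithm on (221, 211) — divide until remainder is 0:
  221 = 1 · 211 + 10
  211 = 21 · 10 + 1
  10 = 10 · 1 + 0
gcd(221, 211) = 1.
Track Bezout coefficients alongside the remainders: start with r₀ = 221 = a·1 + b·0 (s = 1, t = 0) and r₁ = 211 = a·0 + b·1 (s = 0, t = 1); each new remainder r_{k+1} = r_{k-1} − q_k·r_k inherits s_{k+1} = s_{k-1} − q_k·s_k, t_{k+1} = t_{k-1} − q_k·t_k, so r_k = a·s_k + b·t_k at every step:
  q = 1: r = 10, s = 1 − 1·0 = 1, t = 0 − 1·1 = -1  (check: 221·1 + 211·(-1) = 10)
  q = 21: r = 1, s = 0 − 21·1 = -21, t = 1 − 21·(-1) = 22  (check: 221·(-21) + 211·22 = 1)
The row with r = 1 (the gcd) gives the Bezout coefficients s = -21, t = 22.
Result: 221 · (-21) + 211 · (22) = 1.

gcd(221, 211) = 1; s = -21, t = 22 (check: 221·(-21) + 211·22 = 1).


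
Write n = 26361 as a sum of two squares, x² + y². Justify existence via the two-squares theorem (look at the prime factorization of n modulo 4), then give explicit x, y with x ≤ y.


Step 1: Factor n = 26361 = 3^2 · 29 · 101.
Step 2: Check the mod-4 condition on each prime factor: 3 ≡ 3 (mod 4), exponent 2 (must be even); 29 ≡ 1 (mod 4), exponent 1; 101 ≡ 1 (mod 4), exponent 1.
All primes ≡ 3 (mod 4) appear to even exponent (or don't appear), so by the two-squares theorem n IS expressible as a sum of two squares.
Step 3: Build a representation. Group n = k² · m with k = 3 and m = 29 · 101 = 2929 (a product of primes ≡ 1 (mod 4)); a representation of m scales to one of n via (k·x)² + (k·y)² = k²(x² + y²). Each prime p ≡ 1 (mod 4) is itself a sum of two squares; find a² by testing p − a² for a perfect square:
  29: 29 − 1² = 28, 29 − 2² = 25 = 5² ⇒ 29 = 2² + 5².
  101: 101 − 1² = 100 = 10² ⇒ 101 = 1² + 10².
  Combine using the Brahmagupta–Fibonacci identity (a² + b²)(c² + d²) = (ac − bd)² + (ad + bc)² = (ac + bd)² + (ad − bc)²:
  29 · 101 = 2929: from (2² + 5²)(1² + 10²), take (2·1 − 5·10, 2·10 + 5·1) = (2 − 50, 20 + 5) = (-48, 25); dropping signs (only squares matter) gives (48, 25); check 48² + 25² = 2304 + 625 = 2929 ✓.
  Scale by k = 3: (3·48, 3·25) = (144, 75).
Step 4: Order so x ≤ y and verify: 75² + 144² = 5625 + 20736 = 26361 = n. ✓

n = 26361 = 75² + 144² (one valid representation with x ≤ y).


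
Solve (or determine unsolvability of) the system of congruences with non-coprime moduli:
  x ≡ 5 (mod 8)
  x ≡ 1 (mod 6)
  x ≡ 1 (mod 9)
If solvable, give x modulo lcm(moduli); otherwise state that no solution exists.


Moduli 8, 6, 9 are not pairwise coprime, so CRT works modulo lcm(m_i) when all pairwise compatibility conditions hold.
Pairwise compatibility: gcd(m_i, m_j) must divide a_i - a_j for every pair.
Merge one congruence at a time:
  Start: x ≡ 5 (mod 8).
  Combine with x ≡ 1 (mod 6): gcd(8, 6) = 2; 1 - 5 = -4, which IS divisible by 2, so compatible.
    Write x = 5 + 8·t and substitute into x ≡ 1 (mod 6): 8·t ≡ 1 − 5 = -4 (mod 6).
    Divide the congruence (and modulus) by g = 2: 4·t ≡ -2 (mod 3).
    Reduce coefficients mod 3: 1·t ≡ 1 (mod 3).
    So t ≡ 1 (mod 3).
    Then x = 5 + 8·1 = 13, valid modulo lcm(8, 6) = 24: x ≡ 13 (mod 24).
  Combine with x ≡ 1 (mod 9): gcd(24, 9) = 3; 1 - 13 = -12, which IS divisible by 3, so compatible.
    Write x = 13 + 24·t and substitute into x ≡ 1 (mod 9): 24·t ≡ 1 − 13 = -12 (mod 9).
    Divide the congruence (and modulus) by g = 3: 8·t ≡ -4 (mod 3).
    Reduce coefficients mod 3: 2·t ≡ 2 (mod 3).
    The inverse of 2 mod 3 is 2 (since 2·2 = 4 = 1·3 + 1), so t ≡ 2·2 = 4 ≡ 1 (mod 3).
    Then x = 13 + 24·1 = 37, valid modulo lcm(24, 9) = 72: x ≡ 37 (mod 72).
Verify: 37 mod 8 = 5, 37 mod 6 = 1, 37 mod 9 = 1.

x ≡ 37 (mod 72).


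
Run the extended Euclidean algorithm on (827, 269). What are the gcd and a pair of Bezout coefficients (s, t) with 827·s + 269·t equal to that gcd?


Euclidean algorithm on (827, 269) — divide until remainder is 0:
  827 = 3 · 269 + 20
  269 = 13 · 20 + 9
  20 = 2 · 9 + 2
  9 = 4 · 2 + 1
  2 = 2 · 1 + 0
gcd(827, 269) = 1.
Track Bezout coefficients alongside the remainders: start with r₀ = 827 = a·1 + b·0 (s = 1, t = 0) and r₁ = 269 = a·0 + b·1 (s = 0, t = 1); each new remainder r_{k+1} = r_{k-1} − q_k·r_k inherits s_{k+1} = s_{k-1} − q_k·s_k, t_{k+1} = t_{k-1} − q_k·t_k, so r_k = a·s_k + b·t_k at every step:
  q = 3: r = 20, s = 1 − 3·0 = 1, t = 0 − 3·1 = -3  (check: 827·1 + 269·(-3) = 20)
  q = 13: r = 9, s = 0 − 13·1 = -13, t = 1 − 13·(-3) = 40  (check: 827·(-13) + 269·40 = 9)
  q = 2: r = 2, s = 1 − 2·(-13) = 27, t = -3 − 2·40 = -83  (check: 827·27 + 269·(-83) = 2)
  q = 4: r = 1, s = -13 − 4·27 = -121, t = 40 − 4·(-83) = 372  (check: 827·(-121) + 269·372 = 1)
The row with r = 1 (the gcd) gives the Bezout coefficients s = -121, t = 372.
Result: 827 · (-121) + 269 · (372) = 1.

gcd(827, 269) = 1; s = -121, t = 372 (check: 827·(-121) + 269·372 = 1).


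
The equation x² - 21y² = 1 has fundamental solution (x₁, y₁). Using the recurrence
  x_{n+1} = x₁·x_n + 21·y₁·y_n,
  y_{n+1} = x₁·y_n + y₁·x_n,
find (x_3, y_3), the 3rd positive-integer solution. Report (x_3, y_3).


Step 1: Find the fundamental solution (x₁, y₁) of x² - 21y² = 1.
  Expand √21 as a continued fraction. a₀ = ⌊√21⌋ = 4; iterate m_{k+1} = d_k·a_k − m_k, d_{k+1} = (21 − m_{k+1}²)/d_k, a_{k+1} = ⌊(a₀ + m_{k+1})/d_{k+1}⌋ (starting m₀ = 0, d₀ = 1), with convergents p_k = a_k·p_{k-1} + p_{k-2}, q_k = a_k·q_{k-1} + q_{k-2} (p₋₁ = 1, q₋₁ = 0):
  k = 0: a₀ = 4; p₀/q₀ = 4/1; p₀² − 21·q₀² = 16 − 21 = -5.
  k = 1: m = 4, d = 5, a = ⌊(4 + 4)/5⌋ = 1; p/q = (1·4 + 1)/(1·1 + 0) = 5/1; p² − 21·q² = 25 − 21 = 4.
  k = 2: m = 1, d = 4, a = ⌊(4 + 1)/4⌋ = 1; p/q = (1·5 + 4)/(1·1 + 1) = 9/2; p² − 21·q² = 81 − 84 = -3.
  k = 3: m = 3, d = 3, a = ⌊(4 + 3)/3⌋ = 2; p/q = (2·9 + 5)/(2·2 + 1) = 23/5; p² − 21·q² = 529 − 525 = 4.
  k = 4: m = 3, d = 4, a = ⌊(4 + 3)/4⌋ = 1; p/q = (1·23 + 9)/(1·5 + 2) = 32/7; p² − 21·q² = 1024 − 1029 = -5.
  k = 5: m = 1, d = 5, a = ⌊(4 + 1)/5⌋ = 1; p/q = (1·32 + 23)/(1·7 + 5) = 55/12; p² − 21·q² = 3025 − 3024 = 1.
  The first convergent with p² − 21·q² = 1 gives the fundamental solution (x₁, y₁) = (55, 12).
Step 2: Apply the recurrence (x_{n+1}, y_{n+1}) = (x₁x_n + 21y₁y_n, x₁y_n + y₁x_n) repeatedly.
  From (x_1, y_1) = (55, 12): x_2 = 55·55 + 21·12·12 = 6049; y_2 = 55·12 + 12·55 = 1320.
  From (x_2, y_2) = (6049, 1320): x_3 = 55·6049 + 21·12·1320 = 665335; y_3 = 55·1320 + 12·6049 = 145188.
Step 3: Verify x_3² - 21·y_3² = 442670662225 - 442670662224 = 1 (should be 1). ✓

(x_1, y_1) = (55, 12); (x_3, y_3) = (665335, 145188).


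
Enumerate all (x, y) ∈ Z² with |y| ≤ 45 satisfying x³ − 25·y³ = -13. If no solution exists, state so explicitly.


The equation is x³ - 25y³ = -13. For fixed y, x³ = 25·y³ − 13, so a solution requires the RHS to be a perfect cube.
Strategy: iterate y from -45 to 45, compute RHS = 25·y³ − 13, and check whether it is a (positive or negative) perfect cube.
Check small values of y:
  y = 0: RHS = -13 is not a perfect cube.
  y = 1: RHS = 12 is not a perfect cube.
  y = -1: RHS = -38 is not a perfect cube.
  y = 2: RHS = 187 is not a perfect cube.
  y = -2: RHS = -213 is not a perfect cube.
  y = 3: RHS = 662 is not a perfect cube.
  y = -3: RHS = -688 is not a perfect cube.
Continuing the search up to |y| = 45 finds no solutions either.
No (x, y) in the scanned range satisfies the equation.

No integer solutions with |y| ≤ 45.


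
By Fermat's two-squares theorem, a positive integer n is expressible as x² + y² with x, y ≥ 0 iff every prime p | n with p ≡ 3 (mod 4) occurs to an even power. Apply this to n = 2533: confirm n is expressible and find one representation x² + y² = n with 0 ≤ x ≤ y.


Step 1: Factor n = 2533 = 17 · 149.
Step 2: Check the mod-4 condition on each prime factor: 17 ≡ 1 (mod 4), exponent 1; 149 ≡ 1 (mod 4), exponent 1.
All primes ≡ 3 (mod 4) appear to even exponent (or don't appear), so by the two-squares theorem n IS expressible as a sum of two squares.
Step 3: Build a representation. Here n = 17 · 149 is a product of primes ≡ 1 (mod 4). Each prime p ≡ 1 (mod 4) is itself a sum of two squares; find a² by testing p − a² for a perfect square:
  17: 17 − 1² = 16 = 4² ⇒ 17 = 1² + 4².
  149: 149 − 1² = 148, 149 − 2² = 145, 149 − 3² = 140, 149 − 4² = 133, 149 − 5² = 124, 149 − 6² = 113, 149 − 7² = 100 = 10² ⇒ 149 = 7² + 10².
  Combine using the Brahmagupta–Fibonacci identity (a² + b²)(c² + d²) = (ac − bd)² + (ad + bc)² = (ac + bd)² + (ad − bc)²:
  17 · 149 = 2533: from (1² + 4²)(7² + 10²), take (1·7 − 4·10, 1·10 + 4·7) = (7 − 40, 10 + 28) = (-33, 38); dropping signs (only squares matter) gives (33, 38); check 33² + 38² = 1089 + 1444 = 2533 ✓.
Step 4: Order so x ≤ y and verify: 33² + 38² = 1089 + 1444 = 2533 = n. ✓

n = 2533 = 33² + 38² (one valid representation with x ≤ y).


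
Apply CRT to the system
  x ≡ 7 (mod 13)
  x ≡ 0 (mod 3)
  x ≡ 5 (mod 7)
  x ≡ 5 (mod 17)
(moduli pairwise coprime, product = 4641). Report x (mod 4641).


Product of moduli M = 13 · 3 · 7 · 17 = 4641.
Merge one congruence at a time:
  Start: x ≡ 7 (mod 13).
  Combine with x ≡ 0 (mod 3); new modulus lcm = 39.
    Write x = 7 + 13·t and substitute into x ≡ 0 (mod 3): 13·t ≡ 0 − 7 = -7 (mod 3).
    Reduce coefficients mod 3: 1·t ≡ 2 (mod 3).
    So t ≡ 2 (mod 3).
    Then x = 7 + 13·2 = 33, valid modulo lcm(13, 3) = 39: x ≡ 33 (mod 39).
  Combine with x ≡ 5 (mod 7); new modulus lcm = 273.
    Write x = 33 + 39·t and substitute into x ≡ 5 (mod 7): 39·t ≡ 5 − 33 = -28 (mod 7).
    Reduce coefficients mod 7: 4·t ≡ 0 (mod 7).
    The inverse of 4 mod 7 is 2 (since 4·2 = 8 = 1·7 + 1), so t ≡ 2·0 = 0 ≡ 0 (mod 7).
    Then x = 33 + 39·0 = 33, valid modulo lcm(39, 7) = 273: x ≡ 33 (mod 273).
  Combine with x ≡ 5 (mod 17); new modulus lcm = 4641.
    Write x = 33 + 273·t and substitute into x ≡ 5 (mod 17): 273·t ≡ 5 − 33 = -28 (mod 17).
    Reduce coefficients mod 17: 1·t ≡ 6 (mod 17).
    So t ≡ 6 (mod 17).
    Then x = 33 + 273·6 = 1671, valid modulo lcm(273, 17) = 4641: x ≡ 1671 (mod 4641).
Verify against each original: 1671 mod 13 = 7, 1671 mod 3 = 0, 1671 mod 7 = 5, 1671 mod 17 = 5.

x ≡ 1671 (mod 4641).


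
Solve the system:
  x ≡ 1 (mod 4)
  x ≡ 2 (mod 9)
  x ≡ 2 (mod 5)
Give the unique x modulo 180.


Moduli 4, 9, 5 are pairwise coprime; by CRT there is a unique solution modulo M = 4 · 9 · 5 = 180.
Solve pairwise, accumulating the modulus:
  Start with x ≡ 1 (mod 4).
  Combine with x ≡ 2 (mod 9): since gcd(4, 9) = 1, we get a unique residue mod 36.
    Write x = 1 + 4·t and substitute into x ≡ 2 (mod 9): 4·t ≡ 2 − 1 = 1 (mod 9).
    The inverse of 4 mod 9 is 7 (since 4·7 = 28 = 3·9 + 1), so t ≡ 7·1 = 7 ≡ 7 (mod 9).
    Then x = 1 + 4·7 = 29, valid modulo lcm(4, 9) = 36: x ≡ 29 (mod 36).
  Combine with x ≡ 2 (mod 5): since gcd(36, 5) = 1, we get a unique residue mod 180.
    Write x = 29 + 36·t and substitute into x ≡ 2 (mod 5): 36·t ≡ 2 − 29 = -27 (mod 5).
    Reduce coefficients mod 5: 1·t ≡ 3 (mod 5).
    So t ≡ 3 (mod 5).
    Then x = 29 + 36·3 = 137, valid modulo lcm(36, 5) = 180: x ≡ 137 (mod 180).
Verify: 137 mod 4 = 1 ✓, 137 mod 9 = 2 ✓, 137 mod 5 = 2 ✓.

x ≡ 137 (mod 180).


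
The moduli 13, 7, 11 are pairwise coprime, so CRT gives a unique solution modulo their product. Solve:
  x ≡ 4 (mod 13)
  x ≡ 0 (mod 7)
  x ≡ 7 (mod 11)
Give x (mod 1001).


Moduli 13, 7, 11 are pairwise coprime; by CRT there is a unique solution modulo M = 13 · 7 · 11 = 1001.
Solve pairwise, accumulating the modulus:
  Start with x ≡ 4 (mod 13).
  Combine with x ≡ 0 (mod 7): since gcd(13, 7) = 1, we get a unique residue mod 91.
    Write x = 4 + 13·t and substitute into x ≡ 0 (mod 7): 13·t ≡ 0 − 4 = -4 (mod 7).
    Reduce coefficients mod 7: 6·t ≡ 3 (mod 7).
    The inverse of 6 mod 7 is 6 (since 6·6 = 36 = 5·7 + 1), so t ≡ 6·3 = 18 ≡ 4 (mod 7).
    Then x = 4 + 13·4 = 56, valid modulo lcm(13, 7) = 91: x ≡ 56 (mod 91).
  Combine with x ≡ 7 (mod 11): since gcd(91, 11) = 1, we get a unique residue mod 1001.
    Write x = 56 + 91·t and substitute into x ≡ 7 (mod 11): 91·t ≡ 7 − 56 = -49 (mod 11).
    Reduce coefficients mod 11: 3·t ≡ 6 (mod 11).
    The inverse of 3 mod 11 is 4 (since 3·4 = 12 = 1·11 + 1), so t ≡ 4·6 = 24 ≡ 2 (mod 11).
    Then x = 56 + 91·2 = 238, valid modulo lcm(91, 11) = 1001: x ≡ 238 (mod 1001).
Verify: 238 mod 13 = 4 ✓, 238 mod 7 = 0 ✓, 238 mod 11 = 7 ✓.

x ≡ 238 (mod 1001).


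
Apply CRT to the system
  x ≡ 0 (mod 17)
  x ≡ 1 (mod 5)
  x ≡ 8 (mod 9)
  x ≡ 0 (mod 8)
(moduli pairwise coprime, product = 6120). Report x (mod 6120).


Product of moduli M = 17 · 5 · 9 · 8 = 6120.
Merge one congruence at a time:
  Start: x ≡ 0 (mod 17).
  Combine with x ≡ 1 (mod 5); new modulus lcm = 85.
    Write x = 0 + 17·t and substitute into x ≡ 1 (mod 5): 17·t ≡ 1 − 0 = 1 (mod 5).
    Reduce coefficients mod 5: 2·t ≡ 1 (mod 5).
    The inverse of 2 mod 5 is 3 (since 2·3 = 6 = 1·5 + 1), so t ≡ 3·1 = 3 ≡ 3 (mod 5).
    Then x = 0 + 17·3 = 51, valid modulo lcm(17, 5) = 85: x ≡ 51 (mod 85).
  Combine with x ≡ 8 (mod 9); new modulus lcm = 765.
    Write x = 51 + 85·t and substitute into x ≡ 8 (mod 9): 85·t ≡ 8 − 51 = -43 (mod 9).
    Reduce coefficients mod 9: 4·t ≡ 2 (mod 9).
    The inverse of 4 mod 9 is 7 (since 4·7 = 28 = 3·9 + 1), so t ≡ 7·2 = 14 ≡ 5 (mod 9).
    Then x = 51 + 85·5 = 476, valid modulo lcm(85, 9) = 765: x ≡ 476 (mod 765).
  Combine with x ≡ 0 (mod 8); new modulus lcm = 6120.
    Write x = 476 + 765·t and substitute into x ≡ 0 (mod 8): 765·t ≡ 0 − 476 = -476 (mod 8).
    Reduce coefficients mod 8: 5·t ≡ 4 (mod 8).
    The inverse of 5 mod 8 is 5 (since 5·5 = 25 = 3·8 + 1), so t ≡ 5·4 = 20 ≡ 4 (mod 8).
    Then x = 476 + 765·4 = 3536, valid modulo lcm(765, 8) = 6120: x ≡ 3536 (mod 6120).
Verify against each original: 3536 mod 17 = 0, 3536 mod 5 = 1, 3536 mod 9 = 8, 3536 mod 8 = 0.

x ≡ 3536 (mod 6120).


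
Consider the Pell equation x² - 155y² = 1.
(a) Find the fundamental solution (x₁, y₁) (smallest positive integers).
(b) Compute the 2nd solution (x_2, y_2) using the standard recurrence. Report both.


Step 1: Find the fundamental solution (x₁, y₁) of x² - 155y² = 1.
  Expand √155 as a continued fraction. a₀ = ⌊√155⌋ = 12; iterate m_{k+1} = d_k·a_k − m_k, d_{k+1} = (155 − m_{k+1}²)/d_k, a_{k+1} = ⌊(a₀ + m_{k+1})/d_{k+1}⌋ (starting m₀ = 0, d₀ = 1), with convergents p_k = a_k·p_{k-1} + p_{k-2}, q_k = a_k·q_{k-1} + q_{k-2} (p₋₁ = 1, q₋₁ = 0):
  k = 0: a₀ = 12; p₀/q₀ = 12/1; p₀² − 155·q₀² = 144 − 155 = -11.
  k = 1: m = 12, d = 11, a = ⌊(12 + 12)/11⌋ = 2; p/q = (2·12 + 1)/(2·1 + 0) = 25/2; p² − 155·q² = 625 − 620 = 5.
  k = 2: m = 10, d = 5, a = ⌊(12 + 10)/5⌋ = 4; p/q = (4·25 + 12)/(4·2 + 1) = 112/9; p² − 155·q² = 12544 − 12555 = -11.
  k = 3: m = 10, d = 11, a = ⌊(12 + 10)/11⌋ = 2; p/q = (2·112 + 25)/(2·9 + 2) = 249/20; p² − 155·q² = 62001 − 62000 = 1.
  The first convergent with p² − 155·q² = 1 gives the fundamental solution (x₁, y₁) = (249, 20).
Step 2: Apply the recurrence (x_{n+1}, y_{n+1}) = (x₁x_n + 155y₁y_n, x₁y_n + y₁x_n) repeatedly.
  From (x_1, y_1) = (249, 20): x_2 = 249·249 + 155·20·20 = 124001; y_2 = 249·20 + 20·249 = 9960.
Step 3: Verify x_2² - 155·y_2² = 15376248001 - 15376248000 = 1 (should be 1). ✓

(x_1, y_1) = (249, 20); (x_2, y_2) = (124001, 9960).
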